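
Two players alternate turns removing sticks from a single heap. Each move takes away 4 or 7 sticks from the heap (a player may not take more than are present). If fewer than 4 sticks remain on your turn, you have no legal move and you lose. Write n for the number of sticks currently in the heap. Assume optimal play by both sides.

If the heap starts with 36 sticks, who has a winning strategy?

Compute win/loss labels from the base case upward. A position with no move is L. Any other position is W if it can reach an L in one move, else L.
n=0: no move → L
n=1: no move → L
n=2: no move → L
n=3: no move → L
n=4: reaches L-position 0 → W
n=5: reaches L-position 1 → W
n=6: reaches L-position 2 → W
n=7: reaches L-position 3 → W
n=8: reaches L-position 1 → W
n=9: reaches L-position 2 → W
n=10: reaches L-position 3 → W
n=11: only reaches 7(W), 4(W), all W → L
n=12: only reaches 8(W), 5(W), all W → L
n=13: only reaches 9(W), 6(W), all W → L
n=14: only reaches 10(W), 7(W), all W → L
n=15: reaches L-position 11 → W
n=16: reaches L-position 12 → W
n=17: reaches L-position 13 → W
n=18: reaches L-position 14 → W
n=19: reaches L-position 12 → W
n=20: reaches L-position 13 → W
n=21: reaches L-position 14 → W
n=22: only reaches 18(W), 15(W), all W → L
n=23: only reaches 19(W), 16(W), all W → L
n=24: only reaches 20(W), 17(W), all W → L
n=25: only reaches 21(W), 18(W), all W → L
n=26: reaches L-position 22 → W
n=27: reaches L-position 23 → W
n=28: reaches L-position 24 → W
n=29: reaches L-position 25 → W
n=30: reaches L-position 23 → W
n=31: reaches L-position 24 → W
n=32: reaches L-position 25 → W
n=33: only reaches 29(W), 26(W), all W → L
n=34: only reaches 30(W), 27(W), all W → L
n=35: only reaches 31(W), 28(W), all W → L
n=36: only reaches 32(W), 29(W), all W → L
Every move from 36 reaches a W position, so the mover loses.

The second player wins.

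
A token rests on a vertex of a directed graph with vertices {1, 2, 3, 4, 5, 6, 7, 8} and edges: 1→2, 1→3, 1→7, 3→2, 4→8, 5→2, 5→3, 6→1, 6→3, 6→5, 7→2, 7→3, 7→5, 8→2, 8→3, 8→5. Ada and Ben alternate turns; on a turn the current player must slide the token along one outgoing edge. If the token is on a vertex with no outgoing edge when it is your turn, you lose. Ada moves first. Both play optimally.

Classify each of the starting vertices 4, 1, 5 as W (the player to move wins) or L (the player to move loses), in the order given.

4: L, 1: W, 5: W

Label each position W (a win for the player to move) or L (a loss). A position with no legal move is L; any other position is W exactly when some move reaches an L, and L when every move reaches a W.
Every edge goes from a vertex to one that appears earlier in the order 2, 3, 5, 7, 1, 6, 8, 4, so processing vertices in that order labels each vertex after all of its successors.
2: no outgoing edge → L
3: →2(L), so W
5: →2(L), so W
7: →2(L), so W
1: →2(L), so W
6: →1(W), 5(W), 3(W) — all W, so L
8: →2(L), so W
4: →8(W) only, which is W, so L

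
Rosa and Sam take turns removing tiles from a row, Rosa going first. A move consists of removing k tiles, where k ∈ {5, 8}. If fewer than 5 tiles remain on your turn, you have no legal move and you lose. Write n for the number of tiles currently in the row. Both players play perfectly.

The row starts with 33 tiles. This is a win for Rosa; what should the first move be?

Remove 5, leaving 28.

Build the W/L table. Terminal = L. A non-terminal position is W if it has a move to some L; otherwise it is L.
n=0: no move → L
n=1: no move → L
n=2: no move → L
n=3: no move → L
n=4: no move → L
n=5: reaches L-position 0 → W
n=6: reaches L-position 1 → W
n=7: reaches L-position 2 → W
n=8: reaches L-position 3 → W
n=9: reaches L-position 4 → W
n=10: reaches L-position 2 → W
n=11: reaches L-position 3 → W
n=12: reaches L-position 4 → W
n=13: only reaches 8(W), 5(W), all W → L
n=14: only reaches 9(W), 6(W), all W → L
n=15: only reaches 10(W), 7(W), all W → L
n=16: only reaches 11(W), 8(W), all W → L
n=17: only reaches 12(W), 9(W), all W → L
n=18: reaches L-position 13 → W
n=19: reaches L-position 14 → W
n=20: reaches L-position 15 → W
n=21: reaches L-position 16 → W
n=22: reaches L-position 17 → W
n=23: reaches L-position 15 → W
n=24: reaches L-position 16 → W
n=25: reaches L-position 17 → W
n=26: only reaches 21(W), 18(W), all W → L
n=27: only reaches 22(W), 19(W), all W → L
n=28: only reaches 23(W), 20(W), all W → L
n=29: only reaches 24(W), 21(W), all W → L
n=30: only reaches 25(W), 22(W), all W → L
n=31: reaches L-position 26 → W
n=32: reaches L-position 27 → W
n=33: reaches L-position 28 → W
From 33, the L positions reachable in one move are: 28.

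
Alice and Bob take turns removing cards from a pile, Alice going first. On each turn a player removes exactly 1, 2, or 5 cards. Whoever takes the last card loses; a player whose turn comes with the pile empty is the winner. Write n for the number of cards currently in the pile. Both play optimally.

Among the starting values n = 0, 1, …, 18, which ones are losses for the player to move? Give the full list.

Compute win/loss labels from the base case upward. A position with no move is W. Any other position is W if it can reach an L in one move, else L.
n=0: no move; the opponent has just taken the last card and therefore loses → W
n=1: the only move is to 0(W), a W ⇒ L
n=2: can move to 1, which is L ⇒ W
n=3: can move to 1, which is L ⇒ W
n=4: moves to 3(W), 2(W); every one is W ⇒ L
n=5: can move to 4, which is L ⇒ W
n=6: can move to 4, which is L ⇒ W
n=7: moves to 6(W), 5(W), 2(W); every one is W ⇒ L
n=8: can move to 7, which is L ⇒ W
n=9: can move to 7, which is L ⇒ W
n=10: moves to 9(W), 8(W), 5(W); every one is W ⇒ L
n=11: can move to 10, which is L ⇒ W
n=12: can move to 10, which is L ⇒ W
n=13: moves to 12(W), 11(W), 8(W); every one is W ⇒ L
n=14: can move to 13, which is L ⇒ W
n=15: can move to 13, which is L ⇒ W
n=16: moves to 15(W), 14(W), 11(W); every one is W ⇒ L
n=17: can move to 16, which is L ⇒ W
n=18: can move to 16, which is L ⇒ W
Reading off the rows marked L gives the requested list; there are 6 such values of n.

1, 4, 7, 10, 13, 16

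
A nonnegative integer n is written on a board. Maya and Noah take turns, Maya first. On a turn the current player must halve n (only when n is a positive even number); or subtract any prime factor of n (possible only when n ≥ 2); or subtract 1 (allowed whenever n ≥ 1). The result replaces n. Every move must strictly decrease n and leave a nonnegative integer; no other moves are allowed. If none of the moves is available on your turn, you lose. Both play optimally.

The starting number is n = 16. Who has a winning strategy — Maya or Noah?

Compute win/loss labels from the base case upward. A position with no move is L. Any other position is W if it can reach an L in one move, else L.
n=0: no move → L
n=1: reaches L-position 0 → W
n=2: reaches L-position 0 → W
n=3: reaches L-position 0 → W
n=4: only reaches 2(W), 3(W), all W → L
n=5: reaches L-position 0 → W
n=6: reaches L-position 4 → W
n=7: reaches L-position 0 → W
n=8: reaches L-position 4 → W
n=9: only reaches 6(W), 8(W), all W → L
n=10: reaches L-position 9 → W
n=11: reaches L-position 0 → W
n=12: reaches L-position 9 → W
n=13: reaches L-position 0 → W
n=14: only reaches 7(W), 12(W), 13(W), all W → L
n=15: reaches L-position 14 → W
n=16: reaches L-position 14 → W
From 16 Maya can move to 14, reaching an L position.

Maya wins.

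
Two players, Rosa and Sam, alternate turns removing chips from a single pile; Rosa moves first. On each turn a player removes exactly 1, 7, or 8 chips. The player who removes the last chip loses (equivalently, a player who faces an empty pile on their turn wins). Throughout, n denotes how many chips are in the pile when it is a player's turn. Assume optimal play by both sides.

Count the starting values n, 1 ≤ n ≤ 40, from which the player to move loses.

12

Work bottom-up. With no move the player to move wins. Otherwise the position is W if at least one move leads to an L position for the opponent, and L if every move leads to a W.
n=0: no move; the opponent has just taken the last chip and therefore loses → W
n=1: the only move is to 0(W), a W ⇒ L
n=2: can move to 1, which is L ⇒ W
n=3: the only move is to 2(W), a W ⇒ L
n=4: can move to 3, which is L ⇒ W
n=5: the only move is to 4(W), a W ⇒ L
n=6: can move to 5, which is L ⇒ W
n=7: moves to 6(W), 0(W); every one is W ⇒ L
n=8: can move to 7, which is L ⇒ W
n=9: can move to 1, which is L ⇒ W
n=10: can move to 3, which is L ⇒ W
n=11: can move to 3, which is L ⇒ W
n=12: can move to 5, which is L ⇒ W
n=13: can move to 5, which is L ⇒ W
n=14: can move to 7, which is L ⇒ W
n=15: can move to 7, which is L ⇒ W
n=16: moves to 15(W), 9(W), 8(W); every one is W ⇒ L
n=17: can move to 16, which is L ⇒ W
n=18: moves to 17(W), 11(W), 10(W); every one is W ⇒ L
n=19: can move to 18, which is L ⇒ W
n=20: moves to 19(W), 13(W), 12(W); every one is W ⇒ L
n=21: can move to 20, which is L ⇒ W
n=22: moves to 21(W), 15(W), 14(W); every one is W ⇒ L
n=23: can move to 22, which is L ⇒ W
n=24: can move to 16, which is L ⇒ W
n=25: can move to 18, which is L ⇒ W
n=26: can move to 18, which is L ⇒ W
n=27: can move to 20, which is L ⇒ W
n=28: can move to 20, which is L ⇒ W
n=29: can move to 22, which is L ⇒ W
n=30: can move to 22, which is L ⇒ W
n=31: moves to 30(W), 24(W), 23(W); every one is W ⇒ L
n=32: can move to 31, which is L ⇒ W
n=33: moves to 32(W), 26(W), 25(W); every one is W ⇒ L
n=34: can move to 33, which is L ⇒ W
n=35: moves to 34(W), 28(W), 27(W); every one is W ⇒ L
n=36: can move to 35, which is L ⇒ W
n=37: moves to 36(W), 30(W), 29(W); every one is W ⇒ L
n=38: can move to 37, which is L ⇒ W
n=39: can move to 31, which is L ⇒ W
n=40: can move to 33, which is L ⇒ W
L entries with 1 ≤ n ≤ 40 (the range starts at n=1): n = 1, 3, 5, 7, 16, 18, 20, 22, 31, 33, 35, 37; that makes 12.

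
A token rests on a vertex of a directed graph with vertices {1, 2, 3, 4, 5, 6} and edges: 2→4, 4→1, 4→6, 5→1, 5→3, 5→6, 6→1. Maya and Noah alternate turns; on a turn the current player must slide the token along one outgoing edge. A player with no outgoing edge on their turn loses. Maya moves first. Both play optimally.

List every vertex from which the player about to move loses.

1, 2, 3

Work bottom-up. With no move the player to move loses. Otherwise the position is W if at least one move leads to an L position for the opponent, and L if every move leads to a W.
Every edge goes from a vertex to one that appears earlier in the order 3, 1, 6, 5, 4, 2, so processing vertices in that order labels each vertex after all of its successors.
3: no outgoing edge → L
1: no outgoing edge → L
6: can move to 1, which is L ⇒ W
5: can move to 1, which is L ⇒ W
4: can move to 1, which is L ⇒ W
2: the only move is to 4(W), a W ⇒ L
Reading off the rows marked L gives the requested list; there are 3 such vertices.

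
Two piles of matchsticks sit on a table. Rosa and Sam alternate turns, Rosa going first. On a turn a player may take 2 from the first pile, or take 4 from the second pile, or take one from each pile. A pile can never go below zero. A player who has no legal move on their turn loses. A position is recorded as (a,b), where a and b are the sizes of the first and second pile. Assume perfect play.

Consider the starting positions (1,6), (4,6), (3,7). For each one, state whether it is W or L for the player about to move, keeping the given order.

(1,6): L, (4,6): L, (3,7): W

Classify positions by backward induction: terminal positions (no move available) are L. From any other position, the mover wins iff some move reaches an L.
No move ever increases a pile, so every position that can arise here has a ≤ 4 and b ≤ 7; it is enough to label the cells with 0 ≤ a ≤ 4 and 0 ≤ b ≤ 7.
Every move lowers a or b (never raises either), so fill the grid row by row in increasing a, and left to right within a row: each cell's successors are then already labelled.
      b=0  b=1  b=2  b=3  b=4  b=5  b=6  b=7
a=0:    L    L    L    L    W    W    W    W
a=1:    L    W    W    W    W    L    L    L
a=2:    W    W    W    W    L    L    W    W
a=3:    W    L    L    L    L    W    W    W
a=4:    L    L    W    W    W    W    L    L
Cells with no legal move (terminal, hence L): (0,0), (0,1), (0,2), (0,3), (1,0).
The remaining L cells, each justified by listing all of its moves:
(1,5): moves to (1,1)(W), (0,4)(W); every one is W ⇒ L
(1,6): moves to (1,2)(W), (0,5)(W); every one is W ⇒ L
(1,7): moves to (1,3)(W), (0,6)(W); every one is W ⇒ L
(2,4): moves to (0,4)(W), (2,0)(W), (1,3)(W); every one is W ⇒ L
(2,5): moves to (0,5)(W), (2,1)(W), (1,4)(W); every one is W ⇒ L
(3,1): moves to (1,1)(W), (2,0)(W); every one is W ⇒ L
(3,2): moves to (1,2)(W), (2,1)(W); every one is W ⇒ L
(3,3): moves to (1,3)(W), (2,2)(W); every one is W ⇒ L
(3,4): moves to (1,4)(W), (3,0)(W), (2,3)(W); every one is W ⇒ L
(4,0): the only move is to (2,0)(W), a W ⇒ L
(4,1): moves to (2,1)(W), (3,0)(W); every one is W ⇒ L
(4,6): moves to (2,6)(W), (4,2)(W), (3,5)(W); every one is W ⇒ L
(4,7): moves to (2,7)(W), (4,3)(W), (3,6)(W); every one is W ⇒ L
Every other cell has at least one move into one of the L cells above, so it is W.
(1,6): one of the L cells justified above, so L
(4,6): one of the L cells justified above, so L
(3,7): the move to (1,7) reaches an L cell, so W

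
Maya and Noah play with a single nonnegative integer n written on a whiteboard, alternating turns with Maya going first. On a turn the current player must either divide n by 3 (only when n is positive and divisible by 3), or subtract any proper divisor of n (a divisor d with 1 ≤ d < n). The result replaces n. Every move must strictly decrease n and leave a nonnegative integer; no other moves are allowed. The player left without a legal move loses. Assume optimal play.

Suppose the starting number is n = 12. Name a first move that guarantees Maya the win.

Move to 4.

Label each position W (a win for the player to move) or L (a loss). A position with no legal move is L; any other position is W exactly when some move reaches an L, and L when every move reaches a W.
n=0: no move → L
n=1: no move → L
n=2: reaches L-position 1 → W
n=3: reaches L-position 1 → W
n=4: only reaches 2(W), 3(W), all W → L
n=5: reaches L-position 4 → W
n=6: reaches L-position 4 → W
n=7: only reaches 6(W), which is W → L
n=8: reaches L-position 4 → W
n=9: only reaches 3(W), 6(W), 8(W), all W → L
n=10: reaches L-position 9 → W
n=11: only reaches 10(W), which is W → L
n=12: reaches L-position 4 → W
From 12, the L positions reachable in one move are: 4, 9, 11. Any move reaching one of these is winning.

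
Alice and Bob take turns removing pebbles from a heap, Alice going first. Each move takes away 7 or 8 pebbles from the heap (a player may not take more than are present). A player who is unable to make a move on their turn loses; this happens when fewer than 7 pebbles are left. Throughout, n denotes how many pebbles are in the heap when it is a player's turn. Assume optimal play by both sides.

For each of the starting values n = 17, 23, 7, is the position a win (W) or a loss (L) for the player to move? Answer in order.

Use the standard recursion: the mover loses at a terminal position; elsewhere, the mover wins exactly when some move hands the opponent an L position.
n=0: no move → L
n=1: no move → L
n=2: no move → L
n=3: no move → L
n=4: no move → L
n=5: no move → L
n=6: no move → L
n=7: →0(L), so W
n=8: →1(L), so W
n=9: →2(L), so W
n=10: →3(L), so W
n=11: →4(L), so W
n=12: →5(L), so W
n=13: →6(L), so W
n=14: →6(L), so W
n=15: →8(W), 7(W) — all W, so L
n=16: →9(W), 8(W) — all W, so L
n=17: →10(W), 9(W) — all W, so L
n=18: →11(W), 10(W) — all W, so L
n=19: →12(W), 11(W) — all W, so L
n=20: →13(W), 12(W) — all W, so L
n=21: →14(W), 13(W) — all W, so L
n=22: →15(L), so W
n=23: →16(L), so W

17: L, 23: W, 7: W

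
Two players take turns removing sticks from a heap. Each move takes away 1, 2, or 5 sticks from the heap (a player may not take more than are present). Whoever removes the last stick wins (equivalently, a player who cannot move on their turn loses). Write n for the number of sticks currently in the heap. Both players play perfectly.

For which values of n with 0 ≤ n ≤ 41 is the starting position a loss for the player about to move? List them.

0, 3, 6, 9, 12, 15, 18, 21, 24, 27, 30, 33, 36, 39

Use the standard recursion: the mover loses at a terminal position; elsewhere, the mover wins exactly when some move hands the opponent an L position.
n=0: no move → L
n=1: →0(L), so W
n=2: →0(L), so W
n=3: →2(W), 1(W) — all W, so L
n=4: →3(L), so W
n=5: →3(L), so W
n=6: →5(W), 4(W), 1(W) — all W, so L
n=7: →6(L), so W
n=8: →6(L), so W
n=9: →8(W), 7(W), 4(W) — all W, so L
n=10: →9(L), so W
n=11: →9(L), so W
n=12: →11(W), 10(W), 7(W) — all W, so L
n=13: →12(L), so W
n=14: →12(L), so W
n=15: →14(W), 13(W), 10(W) — all W, so L
n=16: →15(L), so W
n=17: →15(L), so W
n=18: →17(W), 16(W), 13(W) — all W, so L
n=19: →18(L), so W
n=20: →18(L), so W
n=21: →20(W), 19(W), 16(W) — all W, so L
n=22: →21(L), so W
n=23: →21(L), so W
n=24: →23(W), 22(W), 19(W) — all W, so L
n=25: →24(L), so W
n=26: →24(L), so W
n=27: →26(W), 25(W), 22(W) — all W, so L
n=28: →27(L), so W
n=29: →27(L), so W
n=30: →29(W), 28(W), 25(W) — all W, so L
n=31: →30(L), so W
n=32: →30(L), so W
n=33: →32(W), 31(W), 28(W) — all W, so L
n=34: →33(L), so W
n=35: →33(L), so W
n=36: →35(W), 34(W), 31(W) — all W, so L
n=37: →36(L), so W
n=38: →36(L), so W
n=39: →38(W), 37(W), 34(W) — all W, so L
n=40: →39(L), so W
n=41: →39(L), so W
Reading off the rows marked L gives the requested list; there are 14 such values of n.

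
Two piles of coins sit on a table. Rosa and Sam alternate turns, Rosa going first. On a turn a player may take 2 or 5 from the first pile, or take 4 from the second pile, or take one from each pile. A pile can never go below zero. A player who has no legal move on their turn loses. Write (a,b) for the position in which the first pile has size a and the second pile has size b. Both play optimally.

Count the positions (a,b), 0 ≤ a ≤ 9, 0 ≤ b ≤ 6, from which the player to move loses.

Compute win/loss labels from the base case upward. A position with no move is L. Any other position is W if it can reach an L in one move, else L.
Every move lowers a or b (never raises either), so fill the grid row by row in increasing a, and left to right within a row: each cell's successors are then already labelled.
      b=0  b=1  b=2  b=3  b=4  b=5  b=6
a=0:    L    L    L    L    W    W    W
a=1:    L    W    W    W    W    L    L
a=2:    W    W    W    W    L    L    W
a=3:    W    L    L    L    L    W    W
a=4:    L    L    W    W    W    W    L
a=5:    W    W    W    W    W    L    L
a=6:    W    W    L    L    L    W    W
a=7:    L    L    L    W    W    W    W
a=8:    L    W    W    W    W    L    L
a=9:    W    W    W    L    L    L    W
Cells with no legal move (terminal, hence L): (0,0), (0,1), (0,2), (0,3), (1,0).
The remaining L cells, each justified by listing all of its moves:
(1,5): L (options (1,1)(W), (0,4)(W) are all W)
(1,6): L (options (1,2)(W), (0,5)(W) are all W)
(2,4): L (options (0,4)(W), (2,0)(W), (1,3)(W) are all W)
(2,5): L (options (0,5)(W), (2,1)(W), (1,4)(W) are all W)
(3,1): L (options (1,1)(W), (2,0)(W) are all W)
(3,2): L (options (1,2)(W), (2,1)(W) are all W)
(3,3): L (options (1,3)(W), (2,2)(W) are all W)
(3,4): L (options (1,4)(W), (3,0)(W), (2,3)(W) are all W)
(4,0): L (sole option (2,0)(W) is W)
(4,1): L (options (2,1)(W), (3,0)(W) are all W)
(4,6): L (options (2,6)(W), (4,2)(W), (3,5)(W) are all W)
(5,5): L (options (3,5)(W), (0,5)(W), (5,1)(W), (4,4)(W) are all W)
(5,6): L (options (3,6)(W), (0,6)(W), (5,2)(W), (4,5)(W) are all W)
(6,2): L (options (4,2)(W), (1,2)(W), (5,1)(W) are all W)
(6,3): L (options (4,3)(W), (1,3)(W), (5,2)(W) are all W)
(6,4): L (options (4,4)(W), (1,4)(W), (6,0)(W), (5,3)(W) are all W)
(7,0): L (options (5,0)(W), (2,0)(W) are all W)
(7,1): L (options (5,1)(W), (2,1)(W), (6,0)(W) are all W)
(7,2): L (options (5,2)(W), (2,2)(W), (6,1)(W) are all W)
(8,0): L (options (6,0)(W), (3,0)(W) are all W)
(8,5): L (options (6,5)(W), (3,5)(W), (8,1)(W), (7,4)(W) are all W)
(8,6): L (options (6,6)(W), (3,6)(W), (8,2)(W), (7,5)(W) are all W)
(9,3): L (options (7,3)(W), (4,3)(W), (8,2)(W) are all W)
(9,4): L (options (7,4)(W), (4,4)(W), (9,0)(W), (8,3)(W) are all W)
(9,5): L (options (7,5)(W), (4,5)(W), (9,1)(W), (8,4)(W) are all W)
Every other cell has at least one move into one of the L cells above, so it is W.
L cells per row: a=0: 4, a=1: 3, a=2: 2, a=3: 4, a=4: 3, a=5: 2, a=6: 3, a=7: 3, a=8: 3, a=9: 3; total 30.

30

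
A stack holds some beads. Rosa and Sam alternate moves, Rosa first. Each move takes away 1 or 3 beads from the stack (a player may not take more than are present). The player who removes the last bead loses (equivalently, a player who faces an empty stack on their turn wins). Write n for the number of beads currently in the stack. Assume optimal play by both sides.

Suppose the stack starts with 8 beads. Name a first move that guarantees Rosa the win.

Positions with no move are W. A position that does have a move is losing for the player to move precisely when every available move leads to a winning position for the opponent. Fill in the labels:
n=0: no move; the opponent has just taken the last bead and therefore loses → W
n=1: L (sole option 0(W) is W)
n=2: W (go to 1, an L position)
n=3: L (options 2(W), 0(W) are all W)
n=4: W (go to 3, an L position)
n=5: L (options 4(W), 2(W) are all W)
n=6: W (go to 5, an L position)
n=7: L (options 6(W), 4(W) are all W)
n=8: W (go to 7, an L position)
From 8, the L positions reachable in one move are: 7, 5. Any move reaching one of these is winning.

Remove 1, leaving 7.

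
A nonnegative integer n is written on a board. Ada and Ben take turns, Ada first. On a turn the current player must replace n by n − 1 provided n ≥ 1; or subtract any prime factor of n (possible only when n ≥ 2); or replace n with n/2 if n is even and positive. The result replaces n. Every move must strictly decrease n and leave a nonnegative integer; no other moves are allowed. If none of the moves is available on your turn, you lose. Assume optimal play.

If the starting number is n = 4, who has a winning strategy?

Work bottom-up. With no move the player to move loses. Otherwise the position is W if at least one move leads to an L position for the opponent, and L if every move leads to a W.
n=0: no move → L
n=1: W (go to 0, an L position)
n=2: W (go to 0, an L position)
n=3: W (go to 0, an L position)
n=4: L (options 2(W), 3(W) are all W)
Every move from 4 reaches a W position, so the mover loses.

Ben wins.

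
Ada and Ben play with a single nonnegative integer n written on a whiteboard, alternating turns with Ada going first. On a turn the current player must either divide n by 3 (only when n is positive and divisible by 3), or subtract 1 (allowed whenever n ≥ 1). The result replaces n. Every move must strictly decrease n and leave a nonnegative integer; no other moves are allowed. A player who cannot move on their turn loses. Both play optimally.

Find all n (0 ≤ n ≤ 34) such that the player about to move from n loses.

Work bottom-up. With no move the player to move loses. Otherwise the position is W if at least one move leads to an L position for the opponent, and L if every move leads to a W.
n=0: no move → L
n=1: reaches L-position 0 → W
n=2: only reaches 1(W), which is W → L
n=3: reaches L-position 2 → W
n=4: only reaches 3(W), which is W → L
n=5: reaches L-position 4 → W
n=6: reaches L-position 2 → W
n=7: only reaches 6(W), which is W → L
n=8: reaches L-position 7 → W
n=9: only reaches 3(W), 8(W), all W → L
n=10: reaches L-position 9 → W
n=11: only reaches 10(W), which is W → L
n=12: reaches L-position 4 → W
n=13: only reaches 12(W), which is W → L
n=14: reaches L-position 13 → W
n=15: only reaches 5(W), 14(W), all W → L
n=16: reaches L-position 15 → W
n=17: only reaches 16(W), which is W → L
n=18: reaches L-position 17 → W
n=19: only reaches 18(W), which is W → L
n=20: reaches L-position 19 → W
n=21: reaches L-position 7 → W
n=22: only reaches 21(W), which is W → L
n=23: reaches L-position 22 → W
n=24: only reaches 8(W), 23(W), all W → L
n=25: reaches L-position 24 → W
n=26: only reaches 25(W), which is W → L
n=27: reaches L-position 9 → W
n=28: only reaches 27(W), which is W → L
n=29: reaches L-position 28 → W
n=30: only reaches 10(W), 29(W), all W → L
n=31: reaches L-position 30 → W
n=32: only reaches 31(W), which is W → L
n=33: reaches L-position 11 → W
n=34: only reaches 33(W), which is W → L
Reading off the rows marked L gives the requested list; there are 17 such values of n.

0, 2, 4, 7, 9, 11, 13, 15, 17, 19, 22, 24, 26, 28, 30, 32, 34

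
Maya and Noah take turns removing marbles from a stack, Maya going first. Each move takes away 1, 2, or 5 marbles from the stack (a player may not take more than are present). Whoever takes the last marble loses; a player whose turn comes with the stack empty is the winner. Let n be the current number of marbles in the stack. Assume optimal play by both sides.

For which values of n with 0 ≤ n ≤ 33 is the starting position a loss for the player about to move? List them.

1, 4, 7, 10, 13, 16, 19, 22, 25, 28, 31

Classify positions by backward induction: terminal positions (no move available) are W. From any other position, the mover wins iff some move reaches an L.
n=0: no move; the opponent has just taken the last marble and therefore loses → W
n=1: L (sole option 0(W) is W)
n=2: W (go to 1, an L position)
n=3: W (go to 1, an L position)
n=4: L (options 3(W), 2(W) are all W)
n=5: W (go to 4, an L position)
n=6: W (go to 4, an L position)
n=7: L (options 6(W), 5(W), 2(W) are all W)
n=8: W (go to 7, an L position)
n=9: W (go to 7, an L position)
n=10: L (options 9(W), 8(W), 5(W) are all W)
n=11: W (go to 10, an L position)
n=12: W (go to 10, an L position)
n=13: L (options 12(W), 11(W), 8(W) are all W)
n=14: W (go to 13, an L position)
n=15: W (go to 13, an L position)
n=16: L (options 15(W), 14(W), 11(W) are all W)
n=17: W (go to 16, an L position)
n=18: W (go to 16, an L position)
n=19: L (options 18(W), 17(W), 14(W) are all W)
n=20: W (go to 19, an L position)
n=21: W (go to 19, an L position)
n=22: L (options 21(W), 20(W), 17(W) are all W)
n=23: W (go to 22, an L position)
n=24: W (go to 22, an L position)
n=25: L (options 24(W), 23(W), 20(W) are all W)
n=26: W (go to 25, an L position)
n=27: W (go to 25, an L position)
n=28: L (options 27(W), 26(W), 23(W) are all W)
n=29: W (go to 28, an L position)
n=30: W (go to 28, an L position)
n=31: L (options 30(W), 29(W), 26(W) are all W)
n=32: W (go to 31, an L position)
n=33: W (go to 31, an L position)
The losing starting values of n are exactly the entries labelled L in this table (11 of them).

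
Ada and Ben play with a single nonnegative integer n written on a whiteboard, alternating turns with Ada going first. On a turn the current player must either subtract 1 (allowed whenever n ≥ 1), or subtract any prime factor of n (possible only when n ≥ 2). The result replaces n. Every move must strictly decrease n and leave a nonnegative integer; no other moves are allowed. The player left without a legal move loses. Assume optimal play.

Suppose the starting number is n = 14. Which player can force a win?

Ada wins.

Positions with no move are L. A position that does have a move is losing for the player to move precisely when every available move leads to a winning position for the opponent. Fill in the labels:
n=0: no move → L
n=1: reaches L-position 0 → W
n=2: reaches L-position 0 → W
n=3: reaches L-position 0 → W
n=4: only reaches 2(W), 3(W), all W → L
n=5: reaches L-position 0 → W
n=6: reaches L-position 4 → W
n=7: reaches L-position 0 → W
n=8: only reaches 6(W), 7(W), all W → L
n=9: reaches L-position 8 → W
n=10: reaches L-position 8 → W
n=11: reaches L-position 0 → W
n=12: only reaches 9(W), 10(W), 11(W), all W → L
n=13: reaches L-position 0 → W
n=14: reaches L-position 12 → W
From 14 Ada can move to 12, reaching an L position.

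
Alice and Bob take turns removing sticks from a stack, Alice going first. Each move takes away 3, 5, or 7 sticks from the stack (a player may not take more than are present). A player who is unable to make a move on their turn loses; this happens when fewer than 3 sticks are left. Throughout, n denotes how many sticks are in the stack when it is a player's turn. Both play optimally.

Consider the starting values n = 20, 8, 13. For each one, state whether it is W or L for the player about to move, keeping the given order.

20: L, 8: W, 13: W

Build the W/L table. Terminal = L. A non-terminal position is W if it has a move to some L; otherwise it is L.
n=0: no move → L
n=1: no move → L
n=2: no move → L
n=3: W (go to 0, an L position)
n=4: W (go to 1, an L position)
n=5: W (go to 2, an L position)
n=6: W (go to 1, an L position)
n=7: W (go to 2, an L position)
n=8: W (go to 1, an L position)
n=9: W (go to 2, an L position)
n=10: L (options 7(W), 5(W), 3(W) are all W)
n=11: L (options 8(W), 6(W), 4(W) are all W)
n=12: L (options 9(W), 7(W), 5(W) are all W)
n=13: W (go to 10, an L position)
n=14: W (go to 11, an L position)
n=15: W (go to 12, an L position)
n=16: W (go to 11, an L position)
n=17: W (go to 12, an L position)
n=18: W (go to 11, an L position)
n=19: W (go to 12, an L position)
n=20: L (options 17(W), 15(W), 13(W) are all W)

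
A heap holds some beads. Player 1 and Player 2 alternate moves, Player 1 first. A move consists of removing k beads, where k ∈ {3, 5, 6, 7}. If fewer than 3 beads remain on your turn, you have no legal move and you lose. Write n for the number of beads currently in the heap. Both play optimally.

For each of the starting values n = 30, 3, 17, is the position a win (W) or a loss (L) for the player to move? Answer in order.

Compute win/loss labels from the base case upward. A position with no move is L. Any other position is W if it can reach an L in one move, else L.
n=0: no move → L
n=1: no move → L
n=2: no move → L
n=3: can move to 0, which is L ⇒ W
n=4: can move to 1, which is L ⇒ W
n=5: can move to 2, which is L ⇒ W
n=6: can move to 1, which is L ⇒ W
n=7: can move to 2, which is L ⇒ W
n=8: can move to 2, which is L ⇒ W
n=9: can move to 2, which is L ⇒ W
n=10: moves to 7(W), 5(W), 4(W), 3(W); every one is W ⇒ L
n=11: moves to 8(W), 6(W), 5(W), 4(W); every one is W ⇒ L
n=12: moves to 9(W), 7(W), 6(W), 5(W); every one is W ⇒ L
n=13: can move to 10, which is L ⇒ W
n=14: can move to 11, which is L ⇒ W
n=15: can move to 12, which is L ⇒ W
n=16: can move to 11, which is L ⇒ W
n=17: can move to 12, which is L ⇒ W
n=18: can move to 12, which is L ⇒ W
n=19: can move to 12, which is L ⇒ W
n=20: moves to 17(W), 15(W), 14(W), 13(W); every one is W ⇒ L
n=21: moves to 18(W), 16(W), 15(W), 14(W); every one is W ⇒ L
n=22: moves to 19(W), 17(W), 16(W), 15(W); every one is W ⇒ L
n=23: can move to 20, which is L ⇒ W
n=24: can move to 21, which is L ⇒ W
n=25: can move to 22, which is L ⇒ W
n=26: can move to 21, which is L ⇒ W
n=27: can move to 22, which is L ⇒ W
n=28: can move to 22, which is L ⇒ W
n=29: can move to 22, which is L ⇒ W
n=30: moves to 27(W), 25(W), 24(W), 23(W); every one is W ⇒ L

30: L, 3: W, 17: W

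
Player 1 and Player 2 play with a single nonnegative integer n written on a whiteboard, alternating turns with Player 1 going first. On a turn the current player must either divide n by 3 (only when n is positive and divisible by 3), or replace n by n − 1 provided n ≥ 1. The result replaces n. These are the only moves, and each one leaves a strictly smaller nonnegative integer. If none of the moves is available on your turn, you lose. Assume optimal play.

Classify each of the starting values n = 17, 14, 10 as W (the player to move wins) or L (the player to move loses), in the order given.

Build the W/L table. Terminal = L. A non-terminal position is W if it has a move to some L; otherwise it is L.
n=0: no move → L
n=1: reaches L-position 0 → W
n=2: only reaches 1(W), which is W → L
n=3: reaches L-position 2 → W
n=4: only reaches 3(W), which is W → L
n=5: reaches L-position 4 → W
n=6: reaches L-position 2 → W
n=7: only reaches 6(W), which is W → L
n=8: reaches L-position 7 → W
n=9: only reaches 3(W), 8(W), all W → L
n=10: reaches L-position 9 → W
n=11: only reaches 10(W), which is W → L
n=12: reaches L-position 4 → W
n=13: only reaches 12(W), which is W → L
n=14: reaches L-position 13 → W
n=15: only reaches 5(W), 14(W), all W → L
n=16: reaches L-position 15 → W
n=17: only reaches 16(W), which is W → L

17: L, 14: W, 10: W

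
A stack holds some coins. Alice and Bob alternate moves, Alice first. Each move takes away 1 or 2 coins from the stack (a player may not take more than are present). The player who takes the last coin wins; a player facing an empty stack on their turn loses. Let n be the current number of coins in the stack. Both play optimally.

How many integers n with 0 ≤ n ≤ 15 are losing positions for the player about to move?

6

Use the standard recursion: the mover loses at a terminal position; elsewhere, the mover wins exactly when some move hands the opponent an L position.
n=0: no move → L
n=1: W (go to 0, an L position)
n=2: W (go to 0, an L position)
n=3: L (options 2(W), 1(W) are all W)
n=4: W (go to 3, an L position)
n=5: W (go to 3, an L position)
n=6: L (options 5(W), 4(W) are all W)
n=7: W (go to 6, an L position)
n=8: W (go to 6, an L position)
n=9: L (options 8(W), 7(W) are all W)
n=10: W (go to 9, an L position)
n=11: W (go to 9, an L position)
n=12: L (options 11(W), 10(W) are all W)
n=13: W (go to 12, an L position)
n=14: W (go to 12, an L position)
n=15: L (options 14(W), 13(W) are all W)
L entries with 0 ≤ n ≤ 15: n = 0, 3, 6, 9, 12, 15; that makes 6.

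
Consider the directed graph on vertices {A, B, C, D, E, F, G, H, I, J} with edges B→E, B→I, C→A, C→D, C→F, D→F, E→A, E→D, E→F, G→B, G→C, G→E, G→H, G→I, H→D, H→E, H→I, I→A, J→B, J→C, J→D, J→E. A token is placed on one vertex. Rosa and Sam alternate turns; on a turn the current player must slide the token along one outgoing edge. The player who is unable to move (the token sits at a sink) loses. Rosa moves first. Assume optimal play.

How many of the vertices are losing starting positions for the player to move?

4

Classify positions by backward induction: terminal positions (no move available) are L. From any other position, the mover wins iff some move reaches an L.
Every edge goes from a vertex to one that appears earlier in the order A, F, D, E, I, H, B, C, G, J, so processing vertices in that order labels each vertex after all of its successors.
A: no outgoing edge → L
F: no outgoing edge → L
D: →F(L), so W
E: →F(L), so W
I: →A(L), so W
H: →I(W), E(W), D(W) — all W, so L
B: →I(W), E(W) — all W, so L
C: →F(L), so W
G: →B(L), so W
J: →B(L), so W
The L vertices are A, B, F, H; that is 4 in all.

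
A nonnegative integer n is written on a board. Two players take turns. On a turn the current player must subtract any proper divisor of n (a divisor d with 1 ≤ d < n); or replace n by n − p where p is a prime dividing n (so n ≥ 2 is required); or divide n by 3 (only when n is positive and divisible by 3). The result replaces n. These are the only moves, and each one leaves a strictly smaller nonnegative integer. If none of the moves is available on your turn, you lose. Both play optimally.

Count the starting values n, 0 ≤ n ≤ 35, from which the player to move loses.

Compute win/loss labels from the base case upward. A position with no move is L. Any other position is W if it can reach an L in one move, else L.
n=0: no move → L
n=1: no move → L
n=2: →0(L), so W
n=3: →0(L), so W
n=4: →2(W), 3(W) — all W, so L
n=5: →0(L), so W
n=6: →4(L), so W
n=7: →0(L), so W
n=8: →4(L), so W
n=9: →3(W), 6(W), 8(W) — all W, so L
n=10: →9(L), so W
n=11: →0(L), so W
n=12: →4(L), so W
n=13: →0(L), so W
n=14: →7(W), 12(W), 13(W) — all W, so L
n=15: →14(L), so W
n=16: →14(L), so W
n=17: →0(L), so W
n=18: →9(L), so W
n=19: →0(L), so W
n=20: →10(W), 15(W), 16(W), 18(W), 19(W) — all W, so L
n=21: →14(L), so W
n=22: →20(L), so W
n=23: →0(L), so W
n=24: →20(L), so W
n=25: →20(L), so W
n=26: →13(W), 24(W), 25(W) — all W, so L
n=27: →9(L), so W
n=28: →14(L), so W
n=29: →0(L), so W
n=30: →20(L), so W
n=31: →0(L), so W
n=32: →16(W), 24(W), 28(W), 30(W), 31(W) — all W, so L
n=33: →32(L), so W
n=34: →32(L), so W
n=35: →28(W), 30(W), 34(W) — all W, so L
L entries with 0 ≤ n ≤ 35: n = 0, 1, 4, 9, 14, 20, 26, 32, 35; that makes 9.

9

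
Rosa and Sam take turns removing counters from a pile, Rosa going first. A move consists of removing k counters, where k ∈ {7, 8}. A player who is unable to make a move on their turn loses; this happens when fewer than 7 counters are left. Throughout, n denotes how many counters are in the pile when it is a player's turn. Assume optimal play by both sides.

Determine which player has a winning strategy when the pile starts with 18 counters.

Compute win/loss labels from the base case upward. A position with no move is L. Any other position is W if it can reach an L in one move, else L.
n=0: no move → L
n=1: no move → L
n=2: no move → L
n=3: no move → L
n=4: no move → L
n=5: no move → L
n=6: no move → L
n=7: →0(L), so W
n=8: →1(L), so W
n=9: →2(L), so W
n=10: →3(L), so W
n=11: →4(L), so W
n=12: →5(L), so W
n=13: →6(L), so W
n=14: →6(L), so W
n=15: →8(W), 7(W) — all W, so L
n=16: →9(W), 8(W) — all W, so L
n=17: →10(W), 9(W) — all W, so L
n=18: →11(W), 10(W) — all W, so L
Every move from 18 reaches a W position, so the mover loses.

Sam wins.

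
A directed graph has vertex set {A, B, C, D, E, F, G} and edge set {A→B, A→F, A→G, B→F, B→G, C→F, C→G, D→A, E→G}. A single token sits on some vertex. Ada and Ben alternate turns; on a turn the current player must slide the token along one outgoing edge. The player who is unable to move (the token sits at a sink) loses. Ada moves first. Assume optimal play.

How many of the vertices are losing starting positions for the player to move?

Classify positions by backward induction: terminal positions (no move available) are L. From any other position, the mover wins iff some move reaches an L.
Every edge goes from a vertex to one that appears earlier in the order F, G, B, A, E, C, D, so processing vertices in that order labels each vertex after all of its successors.
F: no outgoing edge → L
G: no outgoing edge → L
B: reaches L-position G → W
A: reaches L-position G → W
E: reaches L-position G → W
C: reaches L-position G → W
D: only reaches A(W), which is W → L
The L vertices are D, F, G; that is 3 in all.

3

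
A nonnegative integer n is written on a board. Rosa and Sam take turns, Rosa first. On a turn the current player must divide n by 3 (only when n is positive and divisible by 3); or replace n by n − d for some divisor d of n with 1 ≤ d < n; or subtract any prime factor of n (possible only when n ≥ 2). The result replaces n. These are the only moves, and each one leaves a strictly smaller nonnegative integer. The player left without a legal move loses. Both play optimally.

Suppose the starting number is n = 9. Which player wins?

Build the W/L table. Terminal = L. A non-terminal position is W if it has a move to some L; otherwise it is L.
n=0: no move → L
n=1: no move → L
n=2: W (go to 0, an L position)
n=3: W (go to 0, an L position)
n=4: L (options 2(W), 3(W) are all W)
n=5: W (go to 0, an L position)
n=6: W (go to 4, an L position)
n=7: W (go to 0, an L position)
n=8: W (go to 4, an L position)
n=9: L (options 3(W), 6(W), 8(W) are all W)
Every move from 9 reaches a W position, so the mover loses.

Sam wins.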